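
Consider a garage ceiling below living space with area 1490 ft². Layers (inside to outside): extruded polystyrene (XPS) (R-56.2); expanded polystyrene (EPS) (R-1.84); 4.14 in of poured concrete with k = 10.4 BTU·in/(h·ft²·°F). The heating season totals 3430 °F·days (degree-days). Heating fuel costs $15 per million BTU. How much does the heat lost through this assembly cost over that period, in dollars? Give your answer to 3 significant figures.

4.14/10.4 = 0.3981
R_total = 56.2 + 1.84 + 0.3981 = 58.44 ft²·°F·h/BTU
E = A × HDD × 24 / R = 1490 × 3430 × 24 / 58.44 = 2099000 BTU
Cost = 2099000/10⁶ × 15 = $31.48

31.5 dollars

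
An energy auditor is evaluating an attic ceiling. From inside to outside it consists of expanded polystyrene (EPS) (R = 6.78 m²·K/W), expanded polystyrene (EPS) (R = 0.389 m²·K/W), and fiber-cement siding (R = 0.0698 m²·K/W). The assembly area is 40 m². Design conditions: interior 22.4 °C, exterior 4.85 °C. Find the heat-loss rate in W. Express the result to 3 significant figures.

97.0 W

R_total = 6.78 + 0.389 + 0.0698 = 7.239 m²·K/W
Q = A·ΔT/R = 40 × (22.4 − 4.85) / 7.239 = 96.98 W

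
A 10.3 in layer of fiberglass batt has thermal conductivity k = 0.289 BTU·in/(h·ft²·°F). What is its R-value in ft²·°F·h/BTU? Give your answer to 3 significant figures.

35.6 ft²·°F·h/BTU

R = L/k = 10.3/0.289 = 35.64 ft²·°F·h/BTU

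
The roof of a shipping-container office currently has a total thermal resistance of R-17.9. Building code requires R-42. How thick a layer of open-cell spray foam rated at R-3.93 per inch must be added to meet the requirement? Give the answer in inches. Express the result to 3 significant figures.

ΔR = 42 − 17.9 = 24.1 ft²·°F·h/BTU
L = ΔR / (R/in) = 24.1/3.93 = 6.132 in

6.13 in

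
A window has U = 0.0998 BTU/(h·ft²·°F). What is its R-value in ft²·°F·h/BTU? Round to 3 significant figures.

10.0 ft²·°F·h/BTU

R = 1/U = 1/0.0998 = 10.02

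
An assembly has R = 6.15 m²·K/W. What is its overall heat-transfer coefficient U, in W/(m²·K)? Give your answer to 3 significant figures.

U = 1/R = 1/6.15 = 0.1626

0.163 W/(m²·K)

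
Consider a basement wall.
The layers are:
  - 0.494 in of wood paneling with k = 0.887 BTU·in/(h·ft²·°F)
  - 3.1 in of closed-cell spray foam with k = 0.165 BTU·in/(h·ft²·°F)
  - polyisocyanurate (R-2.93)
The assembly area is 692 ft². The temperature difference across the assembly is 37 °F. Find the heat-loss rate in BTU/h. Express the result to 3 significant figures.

0.494/0.887 = 0.5569
3.1/0.165 = 18.79
R_total = 0.5569 + 18.79 + 2.93 = 22.27 ft²·°F·h/BTU
Q = A·ΔT/R = 692 × 37 / 22.27 = 1149 BTU/h

1150 BTU/h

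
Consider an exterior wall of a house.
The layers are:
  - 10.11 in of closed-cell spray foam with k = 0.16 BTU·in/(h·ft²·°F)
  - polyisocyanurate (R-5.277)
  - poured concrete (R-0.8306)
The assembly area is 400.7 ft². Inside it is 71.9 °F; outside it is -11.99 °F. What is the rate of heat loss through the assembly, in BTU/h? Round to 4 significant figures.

485.1 BTU/h

10.11/0.16 = 63.187
R_total = 63.187 + 5.277 + 0.8306 = 69.295 ft²·°F·h/BTU
Q = A·ΔT/R = 400.7 × (71.9 − (-11.99)) / 69.295 = 485.1 BTU/h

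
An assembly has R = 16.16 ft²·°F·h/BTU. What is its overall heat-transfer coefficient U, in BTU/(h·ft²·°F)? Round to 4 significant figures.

U = 1/R = 1/16.16 = 0.061881

0.06188 BTU/(h·ft²·°F)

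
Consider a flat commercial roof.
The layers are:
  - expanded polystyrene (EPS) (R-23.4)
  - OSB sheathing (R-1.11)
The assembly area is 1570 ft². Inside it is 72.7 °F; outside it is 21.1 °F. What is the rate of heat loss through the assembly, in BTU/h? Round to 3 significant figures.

3310 BTU/h

R_total = 23.4 + 1.11 = 24.51 ft²·°F·h/BTU
Q = A·ΔT/R = 1570 × (72.7 − 21.1) / 24.51 = 3305 BTU/h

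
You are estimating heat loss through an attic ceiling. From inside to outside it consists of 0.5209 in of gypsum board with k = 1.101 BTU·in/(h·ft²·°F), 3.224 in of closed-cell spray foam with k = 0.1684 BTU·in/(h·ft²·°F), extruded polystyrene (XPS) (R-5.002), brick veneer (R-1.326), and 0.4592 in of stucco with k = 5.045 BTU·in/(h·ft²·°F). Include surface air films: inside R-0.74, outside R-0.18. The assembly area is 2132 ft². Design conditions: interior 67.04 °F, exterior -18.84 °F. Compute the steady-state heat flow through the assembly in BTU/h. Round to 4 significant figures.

6792 BTU/h

0.5209/1.101 = 0.47312
3.224/0.1684 = 19.145
0.4592/5.045 = 0.091021
R_total = 0.74 + 0.47312 + 19.145 + 5.002 + 1.326 + 0.091021 + 0.18 = 26.957 ft²·°F·h/BTU
Q = A·ΔT/R = 2132 × (67.04 − (-18.84)) / 26.957 = 6792.1 BTU/h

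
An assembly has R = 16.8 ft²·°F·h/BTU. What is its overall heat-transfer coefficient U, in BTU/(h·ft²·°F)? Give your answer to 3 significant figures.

U = 1/R = 1/16.8 = 0.05952

0.0595 BTU/(h·ft²·°F)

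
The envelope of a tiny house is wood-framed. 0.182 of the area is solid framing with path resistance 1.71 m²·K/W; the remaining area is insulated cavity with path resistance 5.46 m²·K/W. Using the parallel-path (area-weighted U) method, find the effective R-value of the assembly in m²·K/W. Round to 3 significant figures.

3.90 m²·K/W

U_eff = 0.818/5.46 + 0.182/1.71 = 0.1498 + 0.1064 = 0.2562
R_eff = 1/U_eff = 3.902 m²·K/W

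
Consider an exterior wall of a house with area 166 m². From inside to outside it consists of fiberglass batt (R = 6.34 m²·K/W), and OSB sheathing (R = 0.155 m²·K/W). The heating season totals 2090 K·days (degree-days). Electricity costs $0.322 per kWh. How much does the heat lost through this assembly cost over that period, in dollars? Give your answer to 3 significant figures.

R_total = 6.34 + 0.155 = 6.495 m²·K/W
E = A × HDD × 24 / R / 1000 = 166 × 2090 × 24 / 6.495 / 1000 = 1282 kWh
Cost = 1282 × 0.322 = $412.8

413 dollars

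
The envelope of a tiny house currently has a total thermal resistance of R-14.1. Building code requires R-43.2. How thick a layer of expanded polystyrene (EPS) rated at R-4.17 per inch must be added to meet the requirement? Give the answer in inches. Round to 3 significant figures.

6.98 in

ΔR = 43.2 − 14.1 = 29.1 ft²·°F·h/BTU
L = ΔR / (R/in) = 29.1/4.17 = 6.978 in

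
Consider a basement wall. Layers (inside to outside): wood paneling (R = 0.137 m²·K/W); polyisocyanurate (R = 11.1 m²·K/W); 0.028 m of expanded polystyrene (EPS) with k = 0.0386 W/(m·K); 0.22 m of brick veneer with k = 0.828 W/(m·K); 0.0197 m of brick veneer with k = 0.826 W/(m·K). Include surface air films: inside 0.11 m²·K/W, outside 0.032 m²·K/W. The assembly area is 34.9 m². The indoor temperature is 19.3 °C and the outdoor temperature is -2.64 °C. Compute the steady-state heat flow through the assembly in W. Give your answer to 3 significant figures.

0.028/0.0386 = 0.7254
0.22/0.828 = 0.2657
0.0197/0.826 = 0.02385
R_total = 0.11 + 0.137 + 11.1 + 0.7254 + 0.2657 + 0.02385 + 0.032 = 12.39 m²·K/W
Q = A·ΔT/R = 34.9 × (19.3 − (-2.64)) / 12.39 = 61.78 W

61.8 W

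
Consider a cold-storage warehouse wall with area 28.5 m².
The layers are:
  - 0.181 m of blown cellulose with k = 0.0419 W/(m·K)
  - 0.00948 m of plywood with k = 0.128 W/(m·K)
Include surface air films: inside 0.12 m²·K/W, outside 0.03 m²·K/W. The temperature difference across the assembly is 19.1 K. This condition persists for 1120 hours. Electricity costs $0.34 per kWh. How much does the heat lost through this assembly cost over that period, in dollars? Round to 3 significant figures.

0.181/0.0419 = 4.32
0.00948/0.128 = 0.07406
R_total = 0.12 + 4.32 + 0.07406 + 0.03 = 4.544 m²·K/W
Q = 28.5 × 19.1 / 4.544 = 119.8 W
E = 119.8 W × 1120 h / 1000 = 134.2 kWh
Cost = 134.2 × 0.34 = $45.62

45.6 dollars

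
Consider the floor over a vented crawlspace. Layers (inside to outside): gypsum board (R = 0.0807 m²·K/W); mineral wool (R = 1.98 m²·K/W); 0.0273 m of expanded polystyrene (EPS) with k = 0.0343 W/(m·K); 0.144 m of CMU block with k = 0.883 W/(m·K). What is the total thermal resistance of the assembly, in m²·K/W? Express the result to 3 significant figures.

0.0273/0.0343 = 0.7959
0.144/0.883 = 0.1631
R_total = 0.0807 + 1.98 + 0.7959 + 0.1631 = 3.02 m²·K/W

3.02 m²·K/W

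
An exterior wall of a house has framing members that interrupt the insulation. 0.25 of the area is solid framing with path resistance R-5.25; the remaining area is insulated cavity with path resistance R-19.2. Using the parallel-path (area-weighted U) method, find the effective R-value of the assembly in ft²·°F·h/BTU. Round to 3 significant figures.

U_eff = 0.75/19.2 + 0.25/5.25 = 0.03906 + 0.04762 = 0.08668
R_eff = 1/U_eff = 11.54 ft²·°F·h/BTU

11.5 ft²·°F·h/BTU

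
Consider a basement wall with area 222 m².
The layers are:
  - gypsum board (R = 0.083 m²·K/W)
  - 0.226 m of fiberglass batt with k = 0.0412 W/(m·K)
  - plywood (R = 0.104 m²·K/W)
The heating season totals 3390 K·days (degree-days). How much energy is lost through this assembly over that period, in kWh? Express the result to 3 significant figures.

0.226/0.0412 = 5.485
R_total = 0.083 + 5.485 + 0.104 = 5.672 m²·K/W
E = A × HDD × 24 / R / 1000 = 222 × 3390 × 24 / 5.672 / 1000 = 3184 kWh

3180 kWh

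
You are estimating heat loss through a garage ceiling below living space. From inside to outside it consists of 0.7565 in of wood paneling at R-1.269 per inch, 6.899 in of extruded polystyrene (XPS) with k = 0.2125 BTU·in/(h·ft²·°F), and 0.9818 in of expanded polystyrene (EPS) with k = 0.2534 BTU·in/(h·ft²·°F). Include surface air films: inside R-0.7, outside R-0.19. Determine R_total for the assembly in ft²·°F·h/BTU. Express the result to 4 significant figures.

38.19 ft²·°F·h/BTU

0.7565 × 1.269 = 0.96
6.899/0.2125 = 32.466
0.9818/0.2534 = 3.8745
R_total = 0.7 + 0.96 + 32.466 + 3.8745 + 0.19 = 38.19 ft²·°F·h/BTU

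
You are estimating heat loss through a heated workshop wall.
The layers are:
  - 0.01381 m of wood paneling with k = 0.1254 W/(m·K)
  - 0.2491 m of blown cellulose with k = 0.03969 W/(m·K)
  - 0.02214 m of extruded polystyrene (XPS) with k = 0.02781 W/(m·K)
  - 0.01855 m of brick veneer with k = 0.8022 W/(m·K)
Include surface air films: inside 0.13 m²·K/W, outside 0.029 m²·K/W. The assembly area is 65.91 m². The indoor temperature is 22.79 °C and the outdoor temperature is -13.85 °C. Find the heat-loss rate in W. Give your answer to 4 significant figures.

327.9 W

0.01381/0.1254 = 0.11013
0.2491/0.03969 = 6.2761
0.02214/0.02781 = 0.79612
0.01855/0.8022 = 0.023124
R_total = 0.13 + 0.11013 + 6.2761 + 0.79612 + 0.023124 + 0.029 = 7.3645 m²·K/W
Q = A·ΔT/R = 65.91 × (22.79 − (-13.85)) / 7.3645 = 327.92 W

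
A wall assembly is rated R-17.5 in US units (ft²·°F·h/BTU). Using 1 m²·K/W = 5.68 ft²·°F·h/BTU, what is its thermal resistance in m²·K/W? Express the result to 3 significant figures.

3.08 m²·K/W

R_SI = 17.5/5.68 = 3.081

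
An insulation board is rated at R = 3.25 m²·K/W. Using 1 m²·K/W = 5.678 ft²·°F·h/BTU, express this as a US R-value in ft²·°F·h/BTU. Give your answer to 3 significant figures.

18.5 ft²·°F·h/BTU

R_US = 3.25 × 5.678 = 18.45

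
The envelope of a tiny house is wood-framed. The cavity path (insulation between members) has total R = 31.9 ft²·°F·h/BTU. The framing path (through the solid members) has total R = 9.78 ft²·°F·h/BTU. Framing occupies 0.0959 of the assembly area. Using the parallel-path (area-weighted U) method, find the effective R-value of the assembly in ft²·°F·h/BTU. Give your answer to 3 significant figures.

26.2 ft²·°F·h/BTU

U_eff = 0.9041/31.9 + 0.0959/9.78 = 0.02834 + 0.009806 = 0.03815
R_eff = 1/U_eff = 26.21 ft²·°F·h/BTU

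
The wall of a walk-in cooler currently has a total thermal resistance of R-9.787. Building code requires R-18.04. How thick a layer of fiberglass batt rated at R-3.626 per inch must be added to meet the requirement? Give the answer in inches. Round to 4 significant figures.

ΔR = 18.04 − 9.787 = 8.253 ft²·°F·h/BTU
L = ΔR / (R/in) = 8.253/3.626 = 2.2761 in

2.276 in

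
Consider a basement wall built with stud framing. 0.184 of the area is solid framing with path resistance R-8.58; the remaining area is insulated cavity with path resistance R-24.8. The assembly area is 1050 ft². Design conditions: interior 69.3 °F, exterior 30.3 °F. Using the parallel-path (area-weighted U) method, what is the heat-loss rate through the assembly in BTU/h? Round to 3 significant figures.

2230 BTU/h

U_eff = 0.816/24.8 + 0.184/8.58 = 0.0329 + 0.02145 = 0.05435
R_eff = 1/U_eff = 18.4 ft²·°F·h/BTU
Q = 1050 × (69.3 − 30.3) / 18.4 = 2226 BTU/h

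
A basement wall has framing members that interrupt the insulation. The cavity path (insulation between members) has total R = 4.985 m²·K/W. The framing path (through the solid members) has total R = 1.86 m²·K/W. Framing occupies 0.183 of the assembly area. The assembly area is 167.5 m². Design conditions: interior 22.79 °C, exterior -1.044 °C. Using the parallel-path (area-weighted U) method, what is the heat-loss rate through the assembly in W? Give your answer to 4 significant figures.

1047 W

U_eff = 0.817/4.985 + 0.183/1.86 = 0.16389 + 0.098387 = 0.26228
R_eff = 1/U_eff = 3.8127 m²·K/W
Q = 167.5 × (22.79 − (-1.044)) / 3.8127 = 1047.1 W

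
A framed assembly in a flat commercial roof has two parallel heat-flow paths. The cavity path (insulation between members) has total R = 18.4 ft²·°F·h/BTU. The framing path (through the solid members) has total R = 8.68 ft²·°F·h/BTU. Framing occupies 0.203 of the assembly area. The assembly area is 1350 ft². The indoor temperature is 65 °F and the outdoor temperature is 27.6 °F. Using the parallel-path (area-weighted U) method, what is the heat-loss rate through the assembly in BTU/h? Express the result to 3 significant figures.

3370 BTU/h

U_eff = 0.797/18.4 + 0.203/8.68 = 0.04332 + 0.02339 = 0.0667
R_eff = 1/U_eff = 14.99 ft²·°F·h/BTU
Q = 1350 × (65 − 27.6) / 14.99 = 3368 BTU/h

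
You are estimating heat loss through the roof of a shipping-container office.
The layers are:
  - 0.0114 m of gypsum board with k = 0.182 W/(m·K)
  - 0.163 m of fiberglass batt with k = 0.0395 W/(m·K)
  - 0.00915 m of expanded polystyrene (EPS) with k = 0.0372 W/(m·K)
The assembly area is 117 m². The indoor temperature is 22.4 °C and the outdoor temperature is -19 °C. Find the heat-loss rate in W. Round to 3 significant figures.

0.0114/0.182 = 0.06264
0.163/0.0395 = 4.127
0.00915/0.0372 = 0.246
R_total = 0.06264 + 4.127 + 0.246 = 4.435 m²·K/W
Q = A·ΔT/R = 117 × (22.4 − (-19)) / 4.435 = 1092 W

1090 W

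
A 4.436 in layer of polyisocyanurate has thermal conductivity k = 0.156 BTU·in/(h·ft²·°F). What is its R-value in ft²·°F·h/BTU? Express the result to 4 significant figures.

R = L/k = 4.436/0.156 = 28.436 ft²·°F·h/BTU

28.44 ft²·°F·h/BTU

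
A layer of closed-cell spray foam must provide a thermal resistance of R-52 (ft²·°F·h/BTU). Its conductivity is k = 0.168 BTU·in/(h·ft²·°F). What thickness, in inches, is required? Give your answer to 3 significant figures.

8.74 in

L = R × k = 52 × 0.168 = 8.736 in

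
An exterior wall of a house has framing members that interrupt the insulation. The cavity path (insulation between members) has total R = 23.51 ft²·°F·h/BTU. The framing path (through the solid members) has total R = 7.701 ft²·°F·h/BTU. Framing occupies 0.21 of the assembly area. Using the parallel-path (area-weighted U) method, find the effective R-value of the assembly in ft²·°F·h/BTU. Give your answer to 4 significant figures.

U_eff = 0.79/23.51 + 0.21/7.701 = 0.033603 + 0.027269 = 0.060872
R_eff = 1/U_eff = 16.428 ft²·°F·h/BTU

16.43 ft²·°F·h/BTU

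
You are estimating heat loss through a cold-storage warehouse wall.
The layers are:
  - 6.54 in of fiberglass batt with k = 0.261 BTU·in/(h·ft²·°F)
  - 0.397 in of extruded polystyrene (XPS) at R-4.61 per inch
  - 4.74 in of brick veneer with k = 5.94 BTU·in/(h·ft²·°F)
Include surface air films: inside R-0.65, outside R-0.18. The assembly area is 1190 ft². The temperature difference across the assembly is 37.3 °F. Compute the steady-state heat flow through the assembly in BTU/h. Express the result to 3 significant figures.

1560 BTU/h

6.54/0.261 = 25.06
0.397 × 4.61 = 1.83
4.74/5.94 = 0.798
R_total = 0.65 + 25.06 + 1.83 + 0.798 + 0.18 = 28.52 ft²·°F·h/BTU
Q = A·ΔT/R = 1190 × 37.3 / 28.52 = 1557 BTU/h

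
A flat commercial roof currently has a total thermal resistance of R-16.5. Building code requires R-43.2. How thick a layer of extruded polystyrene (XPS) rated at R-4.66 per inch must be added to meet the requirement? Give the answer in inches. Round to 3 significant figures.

5.73 in

ΔR = 43.2 − 16.5 = 26.7 ft²·°F·h/BTU
L = ΔR / (R/in) = 26.7/4.66 = 5.73 in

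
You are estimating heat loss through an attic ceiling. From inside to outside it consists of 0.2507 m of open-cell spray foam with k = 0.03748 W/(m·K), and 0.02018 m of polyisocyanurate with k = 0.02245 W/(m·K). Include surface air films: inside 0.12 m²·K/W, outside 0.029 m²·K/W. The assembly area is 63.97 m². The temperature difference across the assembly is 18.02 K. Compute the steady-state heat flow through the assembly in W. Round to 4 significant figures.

0.2507/0.03748 = 6.6889
0.02018/0.02245 = 0.89889
R_total = 0.12 + 6.6889 + 0.89889 + 0.029 = 7.7368 m²·K/W
Q = A·ΔT/R = 63.97 × 18.02 / 7.7368 = 148.99 W

149.0 W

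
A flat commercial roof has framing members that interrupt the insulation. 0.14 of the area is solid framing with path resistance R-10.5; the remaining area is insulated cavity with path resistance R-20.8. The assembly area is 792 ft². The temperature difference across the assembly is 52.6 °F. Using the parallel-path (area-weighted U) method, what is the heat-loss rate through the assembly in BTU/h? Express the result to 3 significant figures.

2280 BTU/h

U_eff = 0.86/20.8 + 0.14/10.5 = 0.04135 + 0.01333 = 0.05468
R_eff = 1/U_eff = 18.29 ft²·°F·h/BTU
Q = 792 × 52.6 / 18.29 = 2278 BTU/h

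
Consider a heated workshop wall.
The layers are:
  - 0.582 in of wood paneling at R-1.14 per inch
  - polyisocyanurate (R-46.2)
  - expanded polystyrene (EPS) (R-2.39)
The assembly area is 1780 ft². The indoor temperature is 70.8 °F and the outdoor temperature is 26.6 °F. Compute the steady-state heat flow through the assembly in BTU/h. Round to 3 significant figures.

0.582 × 1.14 = 0.6635
R_total = 0.6635 + 46.2 + 2.39 = 49.25 ft²·°F·h/BTU
Q = A·ΔT/R = 1780 × (70.8 − 26.6) / 49.25 = 1597 BTU/h

1600 BTU/h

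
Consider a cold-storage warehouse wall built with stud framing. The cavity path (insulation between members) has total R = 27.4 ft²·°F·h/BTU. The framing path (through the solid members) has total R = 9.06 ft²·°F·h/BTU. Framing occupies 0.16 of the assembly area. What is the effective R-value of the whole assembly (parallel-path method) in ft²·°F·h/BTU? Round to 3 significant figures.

20.7 ft²·°F·h/BTU

U_eff = 0.84/27.4 + 0.16/9.06 = 0.03066 + 0.01766 = 0.04832
R_eff = 1/U_eff = 20.7 ft²·°F·h/BTU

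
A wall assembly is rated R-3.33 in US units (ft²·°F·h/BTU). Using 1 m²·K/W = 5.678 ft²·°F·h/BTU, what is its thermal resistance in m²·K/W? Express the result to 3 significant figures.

0.586 m²·K/W

R_SI = 3.33/5.678 = 0.5865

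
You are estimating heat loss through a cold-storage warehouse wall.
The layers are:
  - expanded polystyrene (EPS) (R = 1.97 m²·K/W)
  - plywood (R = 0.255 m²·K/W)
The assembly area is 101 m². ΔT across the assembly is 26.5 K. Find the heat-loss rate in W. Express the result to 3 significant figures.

1200 W

R_total = 1.97 + 0.255 = 2.225 m²·K/W
Q = A·ΔT/R = 101 × 26.5 / 2.225 = 1203 W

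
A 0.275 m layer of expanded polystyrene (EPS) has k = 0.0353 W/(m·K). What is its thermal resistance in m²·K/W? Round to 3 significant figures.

7.79 m²·K/W

R = L/k = 0.275/0.0353 = 7.79 m²·K/W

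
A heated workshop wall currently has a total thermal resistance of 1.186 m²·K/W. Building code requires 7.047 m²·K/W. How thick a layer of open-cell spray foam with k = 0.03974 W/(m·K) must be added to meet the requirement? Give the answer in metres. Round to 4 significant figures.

0.2329 m

ΔR = 7.047 − 1.186 = 5.861 m²·K/W
L = ΔR × k = 5.861 × 0.03974 = 0.23292 m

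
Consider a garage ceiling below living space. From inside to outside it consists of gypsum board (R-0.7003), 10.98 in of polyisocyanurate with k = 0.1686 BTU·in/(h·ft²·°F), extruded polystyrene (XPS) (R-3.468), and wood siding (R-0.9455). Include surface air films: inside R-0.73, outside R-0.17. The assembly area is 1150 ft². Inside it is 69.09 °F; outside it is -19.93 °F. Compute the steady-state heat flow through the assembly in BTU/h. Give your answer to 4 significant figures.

1439 BTU/h

10.98/0.1686 = 65.125
R_total = 0.73 + 0.7003 + 65.125 + 3.468 + 0.9455 + 0.17 = 71.138 ft²·°F·h/BTU
Q = A·ΔT/R = 1150 × (69.09 − (-19.93)) / 71.138 = 1439.1 BTU/h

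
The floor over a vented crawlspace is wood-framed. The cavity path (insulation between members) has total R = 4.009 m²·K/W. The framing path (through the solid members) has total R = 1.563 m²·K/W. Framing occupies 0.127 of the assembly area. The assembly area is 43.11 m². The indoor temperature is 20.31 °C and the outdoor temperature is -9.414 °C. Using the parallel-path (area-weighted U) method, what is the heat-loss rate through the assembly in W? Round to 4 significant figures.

U_eff = 0.873/4.009 + 0.127/1.563 = 0.21776 + 0.081254 = 0.29901
R_eff = 1/U_eff = 3.3443 m²·K/W
Q = 43.11 × (20.31 − (-9.414)) / 3.3443 = 383.16 W

383.2 W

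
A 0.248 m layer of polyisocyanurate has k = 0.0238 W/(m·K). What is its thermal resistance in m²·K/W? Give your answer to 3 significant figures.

R = L/k = 0.248/0.0238 = 10.42 m²·K/W

10.4 m²·K/W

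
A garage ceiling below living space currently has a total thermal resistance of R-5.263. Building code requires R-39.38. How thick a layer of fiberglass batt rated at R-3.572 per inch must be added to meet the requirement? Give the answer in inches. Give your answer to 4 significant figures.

9.551 in

ΔR = 39.38 − 5.263 = 34.117 ft²·°F·h/BTU
L = ΔR / (R/in) = 34.117/3.572 = 9.5512 in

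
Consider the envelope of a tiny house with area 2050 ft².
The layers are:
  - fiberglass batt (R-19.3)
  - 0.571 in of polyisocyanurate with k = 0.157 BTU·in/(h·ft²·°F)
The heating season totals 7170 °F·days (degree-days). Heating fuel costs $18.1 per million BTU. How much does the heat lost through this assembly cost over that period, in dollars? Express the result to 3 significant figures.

278 dollars

0.571/0.157 = 3.637
R_total = 19.3 + 3.637 = 22.94 ft²·°F·h/BTU
E = A × HDD × 24 / R = 2050 × 7170 × 24 / 22.94 = 15380000 BTU
Cost = 15380000/10⁶ × 18.1 = $278.4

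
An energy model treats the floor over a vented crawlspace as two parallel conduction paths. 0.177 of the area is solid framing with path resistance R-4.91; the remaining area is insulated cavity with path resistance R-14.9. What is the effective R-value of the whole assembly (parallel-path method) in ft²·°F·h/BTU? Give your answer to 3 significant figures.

U_eff = 0.823/14.9 + 0.177/4.91 = 0.05523 + 0.03605 = 0.09128
R_eff = 1/U_eff = 10.95 ft²·°F·h/BTU

11.0 ft²·°F·h/BTU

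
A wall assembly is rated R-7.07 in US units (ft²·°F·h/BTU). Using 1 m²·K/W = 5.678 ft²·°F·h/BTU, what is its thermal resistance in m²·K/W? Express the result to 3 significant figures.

R_SI = 7.07/5.678 = 1.245

1.25 m²·K/W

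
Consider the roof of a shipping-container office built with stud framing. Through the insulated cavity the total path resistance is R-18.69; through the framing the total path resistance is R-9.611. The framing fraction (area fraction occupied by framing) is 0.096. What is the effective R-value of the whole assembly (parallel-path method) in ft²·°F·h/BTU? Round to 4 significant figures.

U_eff = 0.904/18.69 + 0.096/9.611 = 0.048368 + 0.0099886 = 0.058357
R_eff = 1/U_eff = 17.136 ft²·°F·h/BTU

17.14 ft²·°F·h/BTU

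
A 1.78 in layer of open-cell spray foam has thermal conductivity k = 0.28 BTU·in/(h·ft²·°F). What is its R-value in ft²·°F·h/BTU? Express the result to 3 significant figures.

6.36 ft²·°F·h/BTU

R = L/k = 1.78/0.28 = 6.357 ft²·°F·h/BTU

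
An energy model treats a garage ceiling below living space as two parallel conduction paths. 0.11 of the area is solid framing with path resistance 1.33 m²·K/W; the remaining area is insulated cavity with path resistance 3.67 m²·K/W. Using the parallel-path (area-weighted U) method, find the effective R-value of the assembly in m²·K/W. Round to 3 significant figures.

3.07 m²·K/W

U_eff = 0.89/3.67 + 0.11/1.33 = 0.2425 + 0.08271 = 0.3252
R_eff = 1/U_eff = 3.075 m²·K/W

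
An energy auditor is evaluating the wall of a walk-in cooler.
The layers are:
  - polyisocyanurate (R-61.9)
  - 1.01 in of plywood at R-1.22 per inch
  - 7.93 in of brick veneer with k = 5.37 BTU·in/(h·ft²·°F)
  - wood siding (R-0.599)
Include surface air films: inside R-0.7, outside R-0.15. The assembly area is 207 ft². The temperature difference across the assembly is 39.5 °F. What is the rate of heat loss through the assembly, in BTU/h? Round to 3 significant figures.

1.01 × 1.22 = 1.232
7.93/5.37 = 1.477
R_total = 0.7 + 61.9 + 1.232 + 1.477 + 0.599 + 0.15 = 66.06 ft²·°F·h/BTU
Q = A·ΔT/R = 207 × 39.5 / 66.06 = 123.8 BTU/h

124 BTU/h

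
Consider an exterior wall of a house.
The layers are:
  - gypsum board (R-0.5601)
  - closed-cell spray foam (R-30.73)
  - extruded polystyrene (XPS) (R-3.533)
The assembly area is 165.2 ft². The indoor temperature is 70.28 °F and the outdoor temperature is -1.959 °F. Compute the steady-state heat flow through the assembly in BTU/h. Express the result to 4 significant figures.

R_total = 0.5601 + 30.73 + 3.533 = 34.823 ft²·°F·h/BTU
Q = A·ΔT/R = 165.2 × (70.28 − (-1.959)) / 34.823 = 342.7 BTU/h

342.7 BTU/h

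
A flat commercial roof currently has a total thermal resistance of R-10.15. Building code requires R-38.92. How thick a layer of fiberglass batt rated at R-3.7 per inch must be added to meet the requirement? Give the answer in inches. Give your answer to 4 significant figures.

ΔR = 38.92 − 10.15 = 28.77 ft²·°F·h/BTU
L = ΔR / (R/in) = 28.77/3.7 = 7.7757 in

7.776 in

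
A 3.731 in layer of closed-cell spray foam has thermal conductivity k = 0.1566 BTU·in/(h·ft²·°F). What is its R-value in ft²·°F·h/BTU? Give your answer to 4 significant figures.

R = L/k = 3.731/0.1566 = 23.825 ft²·°F·h/BTU

23.83 ft²·°F·h/BTU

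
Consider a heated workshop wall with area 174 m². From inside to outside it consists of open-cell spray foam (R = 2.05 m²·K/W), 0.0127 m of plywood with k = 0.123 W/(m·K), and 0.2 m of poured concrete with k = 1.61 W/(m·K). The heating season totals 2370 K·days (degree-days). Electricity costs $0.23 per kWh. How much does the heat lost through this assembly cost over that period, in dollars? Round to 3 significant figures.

1000 dollars

0.0127/0.123 = 0.1033
0.2/1.61 = 0.1242
R_total = 2.05 + 0.1033 + 0.1242 = 2.277 m²·K/W
E = A × HDD × 24 / R / 1000 = 174 × 2370 × 24 / 2.277 / 1000 = 4346 kWh
Cost = 4346 × 0.23 = $999.5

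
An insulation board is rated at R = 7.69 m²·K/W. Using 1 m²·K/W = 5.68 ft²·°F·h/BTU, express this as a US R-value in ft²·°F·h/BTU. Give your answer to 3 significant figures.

43.7 ft²·°F·h/BTU

R_US = 7.69 × 5.68 = 43.68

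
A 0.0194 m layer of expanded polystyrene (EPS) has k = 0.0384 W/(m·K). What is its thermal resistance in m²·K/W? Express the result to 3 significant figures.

0.505 m²·K/W

R = L/k = 0.0194/0.0384 = 0.5052 m²·K/W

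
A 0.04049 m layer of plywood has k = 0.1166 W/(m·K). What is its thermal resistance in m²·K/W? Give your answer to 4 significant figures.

0.3473 m²·K/W

R = L/k = 0.04049/0.1166 = 0.34726 m²·K/W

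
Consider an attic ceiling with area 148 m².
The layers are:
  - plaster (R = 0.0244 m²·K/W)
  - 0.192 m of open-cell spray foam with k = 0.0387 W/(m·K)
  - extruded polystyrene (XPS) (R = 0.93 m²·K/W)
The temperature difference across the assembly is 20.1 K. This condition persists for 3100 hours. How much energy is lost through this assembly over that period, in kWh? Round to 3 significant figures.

1560 kWh

0.192/0.0387 = 4.961
R_total = 0.0244 + 4.961 + 0.93 = 5.916 m²·K/W
Q = 148 × 20.1 / 5.916 = 502.9 W
E = 502.9 W × 3100 h / 1000 = 1559 kWh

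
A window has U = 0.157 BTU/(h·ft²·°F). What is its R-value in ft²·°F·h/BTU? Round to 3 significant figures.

R = 1/U = 1/0.157 = 6.369

6.37 ft²·°F·h/BTU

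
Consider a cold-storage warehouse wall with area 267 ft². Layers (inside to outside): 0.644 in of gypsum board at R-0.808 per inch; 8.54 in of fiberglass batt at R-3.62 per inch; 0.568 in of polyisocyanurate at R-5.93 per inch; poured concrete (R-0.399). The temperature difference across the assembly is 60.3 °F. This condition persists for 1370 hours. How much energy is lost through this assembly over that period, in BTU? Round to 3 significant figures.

627000 BTU

0.644 × 0.808 = 0.5204
8.54 × 3.62 = 30.91
0.568 × 5.93 = 3.368
R_total = 0.5204 + 30.91 + 3.368 + 0.399 = 35.2 ft²·°F·h/BTU
Q = 267 × 60.3 / 35.2 = 457.4 BTU/h
E = 457.4 × 1370 = 626600 BTU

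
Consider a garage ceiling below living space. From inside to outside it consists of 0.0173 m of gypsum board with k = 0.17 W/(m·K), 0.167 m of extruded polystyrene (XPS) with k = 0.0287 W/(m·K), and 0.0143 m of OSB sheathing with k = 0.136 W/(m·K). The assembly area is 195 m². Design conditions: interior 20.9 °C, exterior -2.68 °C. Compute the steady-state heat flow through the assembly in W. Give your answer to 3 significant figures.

763 W

0.0173/0.17 = 0.1018
0.167/0.0287 = 5.819
0.0143/0.136 = 0.1051
R_total = 0.1018 + 5.819 + 0.1051 = 6.026 m²·K/W
Q = A·ΔT/R = 195 × (20.9 − (-2.68)) / 6.026 = 763.1 W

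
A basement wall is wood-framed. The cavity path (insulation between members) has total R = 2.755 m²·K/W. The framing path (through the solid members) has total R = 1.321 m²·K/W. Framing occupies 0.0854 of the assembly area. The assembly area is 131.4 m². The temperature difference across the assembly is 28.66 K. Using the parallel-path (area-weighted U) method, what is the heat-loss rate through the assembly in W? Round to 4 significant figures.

U_eff = 0.9146/2.755 + 0.0854/1.321 = 0.33198 + 0.064648 = 0.39663
R_eff = 1/U_eff = 2.5213 m²·K/W
Q = 131.4 × 28.66 / 2.5213 = 1493.7 W

1494 W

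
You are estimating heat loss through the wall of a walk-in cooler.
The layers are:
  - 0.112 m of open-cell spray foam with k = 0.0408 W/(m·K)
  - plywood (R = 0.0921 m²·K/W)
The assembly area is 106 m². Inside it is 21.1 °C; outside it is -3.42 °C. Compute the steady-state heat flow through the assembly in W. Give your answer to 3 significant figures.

0.112/0.0408 = 2.745
R_total = 2.745 + 0.0921 = 2.837 m²·K/W
Q = A·ΔT/R = 106 × (21.1 − (-3.42)) / 2.837 = 916.1 W

916 W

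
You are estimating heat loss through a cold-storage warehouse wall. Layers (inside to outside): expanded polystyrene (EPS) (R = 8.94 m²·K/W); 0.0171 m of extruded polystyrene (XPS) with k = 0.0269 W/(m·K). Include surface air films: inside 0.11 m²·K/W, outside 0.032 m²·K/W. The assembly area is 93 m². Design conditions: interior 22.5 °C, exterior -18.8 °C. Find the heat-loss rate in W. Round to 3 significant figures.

0.0171/0.0269 = 0.6357
R_total = 0.11 + 8.94 + 0.6357 + 0.032 = 9.718 m²·K/W
Q = A·ΔT/R = 93 × (22.5 − (-18.8)) / 9.718 = 395.2 W

395 W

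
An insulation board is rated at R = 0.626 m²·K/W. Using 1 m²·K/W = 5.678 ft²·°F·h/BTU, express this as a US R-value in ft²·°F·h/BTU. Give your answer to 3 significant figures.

R_US = 0.626 × 5.678 = 3.554

3.55 ft²·°F·h/BTU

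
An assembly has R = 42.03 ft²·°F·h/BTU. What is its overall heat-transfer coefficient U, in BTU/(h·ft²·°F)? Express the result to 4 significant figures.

U = 1/R = 1/42.03 = 0.023793

0.02379 BTU/(h·ft²·°F)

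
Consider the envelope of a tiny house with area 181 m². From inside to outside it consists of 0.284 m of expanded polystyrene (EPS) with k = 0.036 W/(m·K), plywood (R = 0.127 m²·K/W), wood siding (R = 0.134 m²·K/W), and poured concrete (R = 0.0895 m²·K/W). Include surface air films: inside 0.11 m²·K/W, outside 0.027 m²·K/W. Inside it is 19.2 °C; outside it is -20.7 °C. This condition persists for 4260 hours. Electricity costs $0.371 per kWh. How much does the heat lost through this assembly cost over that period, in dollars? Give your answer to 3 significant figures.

1360 dollars

0.284/0.036 = 7.889
R_total = 0.11 + 7.889 + 0.127 + 0.134 + 0.0895 + 0.027 = 8.376 m²·K/W
Q = 181 × (19.2 − (-20.7)) / 8.376 = 862.2 W
E = 862.2 W × 4260 h / 1000 = 3673 kWh
Cost = 3673 × 0.371 = $1363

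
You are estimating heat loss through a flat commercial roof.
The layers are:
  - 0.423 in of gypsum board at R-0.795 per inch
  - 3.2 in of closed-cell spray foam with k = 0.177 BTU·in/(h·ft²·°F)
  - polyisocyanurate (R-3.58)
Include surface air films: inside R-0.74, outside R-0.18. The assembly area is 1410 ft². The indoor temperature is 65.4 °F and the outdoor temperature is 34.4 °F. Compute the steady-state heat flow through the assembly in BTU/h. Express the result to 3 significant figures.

0.423 × 0.795 = 0.3363
3.2/0.177 = 18.08
R_total = 0.74 + 0.3363 + 18.08 + 3.58 + 0.18 = 22.92 ft²·°F·h/BTU
Q = A·ΔT/R = 1410 × (65.4 − 34.4) / 22.92 = 1907 BTU/h

1910 BTU/h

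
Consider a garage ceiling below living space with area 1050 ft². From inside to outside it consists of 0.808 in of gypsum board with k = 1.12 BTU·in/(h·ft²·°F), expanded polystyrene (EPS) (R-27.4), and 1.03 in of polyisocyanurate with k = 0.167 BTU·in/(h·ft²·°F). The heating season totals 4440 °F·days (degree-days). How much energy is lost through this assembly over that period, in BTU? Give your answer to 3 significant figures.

3260000 BTU

0.808/1.12 = 0.7214
1.03/0.167 = 6.168
R_total = 0.7214 + 27.4 + 6.168 = 34.29 ft²·°F·h/BTU
E = A × HDD × 24 / R = 1050 × 4440 × 24 / 34.29 = 3263000 BTU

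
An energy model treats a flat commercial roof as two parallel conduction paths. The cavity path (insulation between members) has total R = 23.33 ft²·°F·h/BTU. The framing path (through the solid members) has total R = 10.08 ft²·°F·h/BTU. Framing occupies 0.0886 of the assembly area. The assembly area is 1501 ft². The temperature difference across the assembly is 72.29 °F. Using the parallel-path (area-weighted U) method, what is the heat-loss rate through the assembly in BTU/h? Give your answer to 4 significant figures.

U_eff = 0.9114/23.33 + 0.0886/10.08 = 0.039066 + 0.0087897 = 0.047855
R_eff = 1/U_eff = 20.896 ft²·°F·h/BTU
Q = 1501 × 72.29 / 20.896 = 5192.6 BTU/h

5193 BTU/h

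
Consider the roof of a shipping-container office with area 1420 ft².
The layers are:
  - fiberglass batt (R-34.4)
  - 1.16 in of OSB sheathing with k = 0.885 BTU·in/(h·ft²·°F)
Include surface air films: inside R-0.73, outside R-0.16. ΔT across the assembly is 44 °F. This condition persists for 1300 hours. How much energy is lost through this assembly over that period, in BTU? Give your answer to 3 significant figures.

2220000 BTU

1.16/0.885 = 1.311
R_total = 0.73 + 34.4 + 1.311 + 0.16 = 36.6 ft²·°F·h/BTU
Q = 1420 × 44 / 36.6 = 1707 BTU/h
E = 1707 × 1300 = 2219000 BTU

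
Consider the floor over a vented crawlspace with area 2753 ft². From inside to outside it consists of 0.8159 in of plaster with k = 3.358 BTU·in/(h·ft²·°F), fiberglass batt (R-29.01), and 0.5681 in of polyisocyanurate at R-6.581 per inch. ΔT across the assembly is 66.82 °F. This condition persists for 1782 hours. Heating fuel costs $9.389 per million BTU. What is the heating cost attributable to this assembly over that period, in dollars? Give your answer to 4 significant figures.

0.8159/3.358 = 0.24297
0.5681 × 6.581 = 3.7387
R_total = 0.24297 + 29.01 + 3.7387 = 32.992 ft²·°F·h/BTU
Q = 2753 × 66.82 / 32.992 = 5575.8 BTU/h
E = 5575.8 × 1782 = 9936100 BTU
Cost = 9936100/10⁶ × 9.389 = $93.29

93.29 dollars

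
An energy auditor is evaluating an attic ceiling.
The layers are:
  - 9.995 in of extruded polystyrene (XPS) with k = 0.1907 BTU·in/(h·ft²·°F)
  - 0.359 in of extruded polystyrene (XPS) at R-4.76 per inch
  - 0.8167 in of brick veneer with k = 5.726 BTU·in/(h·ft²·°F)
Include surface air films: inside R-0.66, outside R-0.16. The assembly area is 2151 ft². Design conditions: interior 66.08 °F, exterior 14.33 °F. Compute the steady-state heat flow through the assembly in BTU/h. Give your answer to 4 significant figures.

9.995/0.1907 = 52.412
0.359 × 4.76 = 1.7088
0.8167/5.726 = 0.14263
R_total = 0.66 + 52.412 + 1.7088 + 0.14263 + 0.16 = 55.084 ft²·°F·h/BTU
Q = A·ΔT/R = 2151 × (66.08 − 14.33) / 55.084 = 2020.8 BTU/h

2021 BTU/h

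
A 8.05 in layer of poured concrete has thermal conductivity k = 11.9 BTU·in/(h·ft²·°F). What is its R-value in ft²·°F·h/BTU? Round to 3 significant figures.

0.676 ft²·°F·h/BTU

R = L/k = 8.05/11.9 = 0.6765 ft²·°F·h/BTU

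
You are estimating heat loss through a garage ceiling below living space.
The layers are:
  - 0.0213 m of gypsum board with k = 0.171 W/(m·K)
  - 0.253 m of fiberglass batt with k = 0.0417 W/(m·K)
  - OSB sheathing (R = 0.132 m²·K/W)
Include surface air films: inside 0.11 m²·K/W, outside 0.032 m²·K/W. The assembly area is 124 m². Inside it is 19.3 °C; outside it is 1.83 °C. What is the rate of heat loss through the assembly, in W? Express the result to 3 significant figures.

335 W

0.0213/0.171 = 0.1246
0.253/0.0417 = 6.067
R_total = 0.11 + 0.1246 + 6.067 + 0.132 + 0.032 = 6.466 m²·K/W
Q = A·ΔT/R = 124 × (19.3 − 1.83) / 6.466 = 335 W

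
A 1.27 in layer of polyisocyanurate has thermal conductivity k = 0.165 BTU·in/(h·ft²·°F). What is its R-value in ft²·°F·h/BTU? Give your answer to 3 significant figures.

7.70 ft²·°F·h/BTU

R = L/k = 1.27/0.165 = 7.697 ft²·°F·h/BTU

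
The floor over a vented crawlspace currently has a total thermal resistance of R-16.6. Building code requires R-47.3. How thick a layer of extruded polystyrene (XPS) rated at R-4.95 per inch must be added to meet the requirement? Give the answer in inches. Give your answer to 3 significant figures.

ΔR = 47.3 − 16.6 = 30.7 ft²·°F·h/BTU
L = ΔR / (R/in) = 30.7/4.95 = 6.202 in

6.20 in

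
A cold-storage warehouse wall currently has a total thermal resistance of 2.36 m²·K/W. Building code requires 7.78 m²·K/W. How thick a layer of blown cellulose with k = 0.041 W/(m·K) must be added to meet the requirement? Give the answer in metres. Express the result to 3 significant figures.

ΔR = 7.78 − 2.36 = 5.42 m²·K/W
L = ΔR × k = 5.42 × 0.041 = 0.2222 m

0.222 m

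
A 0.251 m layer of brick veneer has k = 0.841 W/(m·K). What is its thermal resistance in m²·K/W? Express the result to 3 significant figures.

0.298 m²·K/W

R = L/k = 0.251/0.841 = 0.2985 m²·K/W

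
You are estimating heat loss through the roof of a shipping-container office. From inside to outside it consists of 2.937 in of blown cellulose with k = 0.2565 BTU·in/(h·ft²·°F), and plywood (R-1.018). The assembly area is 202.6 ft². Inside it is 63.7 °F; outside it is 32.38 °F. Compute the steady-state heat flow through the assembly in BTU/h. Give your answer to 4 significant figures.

508.9 BTU/h

2.937/0.2565 = 11.45
R_total = 11.45 + 1.018 = 12.468 ft²·°F·h/BTU
Q = A·ΔT/R = 202.6 × (63.7 − 32.38) / 12.468 = 508.93 BTU/h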